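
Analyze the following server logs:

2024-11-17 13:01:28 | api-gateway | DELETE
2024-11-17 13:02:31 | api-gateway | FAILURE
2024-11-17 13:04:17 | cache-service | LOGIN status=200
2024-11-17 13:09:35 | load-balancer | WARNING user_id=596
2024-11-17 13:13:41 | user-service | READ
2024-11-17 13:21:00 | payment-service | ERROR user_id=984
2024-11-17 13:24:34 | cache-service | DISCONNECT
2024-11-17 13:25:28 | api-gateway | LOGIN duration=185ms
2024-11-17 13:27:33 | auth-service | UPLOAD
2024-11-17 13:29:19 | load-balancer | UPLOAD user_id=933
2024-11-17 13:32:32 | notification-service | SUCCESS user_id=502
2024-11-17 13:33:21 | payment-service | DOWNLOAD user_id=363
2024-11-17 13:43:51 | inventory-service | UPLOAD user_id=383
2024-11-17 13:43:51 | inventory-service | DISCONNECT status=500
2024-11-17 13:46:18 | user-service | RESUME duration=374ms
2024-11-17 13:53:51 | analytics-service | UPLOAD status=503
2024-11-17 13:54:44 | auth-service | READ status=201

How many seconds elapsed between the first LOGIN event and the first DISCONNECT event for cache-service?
1217

To find the time between events:

1. Locate the first LOGIN event for cache-service: 2024-11-17 13:04:17
2. Locate the first DISCONNECT event for cache-service: 2024-11-17 13:24:34
3. Calculate the difference: 2024-11-17 13:24:34 - 2024-11-17 13:04:17 = 1217 seconds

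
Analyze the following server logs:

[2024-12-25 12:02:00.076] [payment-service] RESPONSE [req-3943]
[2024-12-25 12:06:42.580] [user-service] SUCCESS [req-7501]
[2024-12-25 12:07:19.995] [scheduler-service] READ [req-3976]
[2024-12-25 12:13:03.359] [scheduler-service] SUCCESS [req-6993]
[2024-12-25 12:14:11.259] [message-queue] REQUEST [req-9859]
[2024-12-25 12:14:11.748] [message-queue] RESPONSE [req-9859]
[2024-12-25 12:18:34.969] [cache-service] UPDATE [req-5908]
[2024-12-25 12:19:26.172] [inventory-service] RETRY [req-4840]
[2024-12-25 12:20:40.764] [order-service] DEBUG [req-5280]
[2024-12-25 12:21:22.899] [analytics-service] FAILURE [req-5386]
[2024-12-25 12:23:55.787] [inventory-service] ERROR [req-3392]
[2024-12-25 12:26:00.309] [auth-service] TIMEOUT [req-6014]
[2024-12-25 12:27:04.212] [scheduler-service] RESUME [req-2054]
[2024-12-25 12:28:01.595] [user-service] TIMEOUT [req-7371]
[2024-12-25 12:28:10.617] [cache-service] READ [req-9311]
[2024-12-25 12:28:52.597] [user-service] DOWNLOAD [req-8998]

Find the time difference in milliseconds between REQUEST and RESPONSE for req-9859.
489

To calculate latency:

1. Find REQUEST with id req-9859: 2024-12-25 12:14:11.259
2. Find RESPONSE with id req-9859: 2024-12-25 12:14:11.748
3. Latency: 2024-12-25 12:14:11.748 - 2024-12-25 12:14:11.259 = 489ms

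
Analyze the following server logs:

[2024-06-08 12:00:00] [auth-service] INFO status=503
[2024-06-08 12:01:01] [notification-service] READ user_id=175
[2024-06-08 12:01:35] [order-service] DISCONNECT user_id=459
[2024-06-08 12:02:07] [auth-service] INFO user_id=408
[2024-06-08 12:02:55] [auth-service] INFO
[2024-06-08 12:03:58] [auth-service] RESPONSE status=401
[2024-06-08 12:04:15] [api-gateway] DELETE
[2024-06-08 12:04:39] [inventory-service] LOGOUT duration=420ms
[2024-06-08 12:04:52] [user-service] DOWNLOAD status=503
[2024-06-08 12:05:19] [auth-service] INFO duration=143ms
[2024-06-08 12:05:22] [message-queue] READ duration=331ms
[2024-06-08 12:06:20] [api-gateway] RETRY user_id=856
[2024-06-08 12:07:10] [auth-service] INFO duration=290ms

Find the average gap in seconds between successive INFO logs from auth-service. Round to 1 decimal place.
107.5

To calculate average interval:

1. Find all INFO events for auth-service in order
2. Calculate time gaps between consecutive events
3. Compute mean of gaps: 430 / 4 = 107.5 seconds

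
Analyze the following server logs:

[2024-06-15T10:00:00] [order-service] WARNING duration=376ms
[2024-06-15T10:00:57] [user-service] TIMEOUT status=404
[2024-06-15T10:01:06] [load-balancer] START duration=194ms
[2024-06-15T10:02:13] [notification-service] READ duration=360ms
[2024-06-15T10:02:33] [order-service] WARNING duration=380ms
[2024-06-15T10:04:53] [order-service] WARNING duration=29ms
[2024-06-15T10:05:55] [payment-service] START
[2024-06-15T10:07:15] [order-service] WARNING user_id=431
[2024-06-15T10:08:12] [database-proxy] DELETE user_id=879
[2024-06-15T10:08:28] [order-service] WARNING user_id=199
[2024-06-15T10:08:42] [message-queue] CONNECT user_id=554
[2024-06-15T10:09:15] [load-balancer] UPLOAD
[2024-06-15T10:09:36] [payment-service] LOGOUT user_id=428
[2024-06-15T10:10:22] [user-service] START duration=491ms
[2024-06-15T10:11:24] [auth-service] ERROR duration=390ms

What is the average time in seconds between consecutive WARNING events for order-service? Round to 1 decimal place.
127.0

To calculate average interval:

1. Find all WARNING events for order-service in order
2. Calculate time gaps between consecutive events
3. Compute mean of gaps: 508 / 4 = 127.0 seconds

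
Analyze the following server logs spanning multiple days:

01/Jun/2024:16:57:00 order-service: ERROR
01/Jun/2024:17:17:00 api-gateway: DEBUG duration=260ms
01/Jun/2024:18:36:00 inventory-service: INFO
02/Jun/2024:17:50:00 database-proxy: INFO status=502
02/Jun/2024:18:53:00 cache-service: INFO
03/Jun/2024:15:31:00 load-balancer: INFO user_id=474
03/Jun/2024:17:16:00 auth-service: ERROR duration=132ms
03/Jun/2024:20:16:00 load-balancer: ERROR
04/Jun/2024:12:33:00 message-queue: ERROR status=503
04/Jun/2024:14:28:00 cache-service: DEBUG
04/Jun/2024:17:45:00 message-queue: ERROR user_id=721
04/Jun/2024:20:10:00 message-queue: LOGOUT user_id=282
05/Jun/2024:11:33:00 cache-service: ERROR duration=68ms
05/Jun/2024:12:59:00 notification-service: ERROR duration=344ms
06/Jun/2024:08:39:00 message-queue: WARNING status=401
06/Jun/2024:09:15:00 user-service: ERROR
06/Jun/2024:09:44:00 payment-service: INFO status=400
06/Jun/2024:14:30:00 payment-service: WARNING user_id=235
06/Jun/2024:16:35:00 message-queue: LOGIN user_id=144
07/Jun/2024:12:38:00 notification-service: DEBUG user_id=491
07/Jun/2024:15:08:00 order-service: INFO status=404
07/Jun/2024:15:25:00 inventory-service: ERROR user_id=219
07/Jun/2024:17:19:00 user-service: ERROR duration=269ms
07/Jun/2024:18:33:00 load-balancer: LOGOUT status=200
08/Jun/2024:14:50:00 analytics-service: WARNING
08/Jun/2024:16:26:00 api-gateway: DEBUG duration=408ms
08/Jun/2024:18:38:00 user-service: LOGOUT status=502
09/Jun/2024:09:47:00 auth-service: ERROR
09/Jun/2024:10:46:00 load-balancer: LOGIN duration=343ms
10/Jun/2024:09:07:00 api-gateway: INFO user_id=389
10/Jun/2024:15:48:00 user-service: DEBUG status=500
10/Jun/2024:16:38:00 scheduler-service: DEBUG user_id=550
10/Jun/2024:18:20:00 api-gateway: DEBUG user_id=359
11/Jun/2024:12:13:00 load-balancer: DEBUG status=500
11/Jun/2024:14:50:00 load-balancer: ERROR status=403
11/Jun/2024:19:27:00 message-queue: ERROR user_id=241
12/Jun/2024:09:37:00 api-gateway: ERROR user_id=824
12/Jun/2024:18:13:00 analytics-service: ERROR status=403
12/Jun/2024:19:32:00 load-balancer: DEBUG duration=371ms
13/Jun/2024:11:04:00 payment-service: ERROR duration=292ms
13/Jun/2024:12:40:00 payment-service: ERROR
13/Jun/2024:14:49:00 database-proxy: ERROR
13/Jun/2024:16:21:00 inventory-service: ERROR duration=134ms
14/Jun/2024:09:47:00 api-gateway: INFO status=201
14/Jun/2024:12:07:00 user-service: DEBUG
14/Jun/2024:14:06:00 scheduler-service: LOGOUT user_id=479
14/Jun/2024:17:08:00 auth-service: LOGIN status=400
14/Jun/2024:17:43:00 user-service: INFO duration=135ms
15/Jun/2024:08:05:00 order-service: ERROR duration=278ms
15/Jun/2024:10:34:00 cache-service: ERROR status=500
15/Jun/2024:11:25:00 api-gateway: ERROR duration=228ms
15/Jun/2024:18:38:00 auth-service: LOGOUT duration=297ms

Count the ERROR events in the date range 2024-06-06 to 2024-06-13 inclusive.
12

To filter by date range:

1. Date range: 2024-06-06 through 2024-06-13, both dates inclusive
2. Filter for ERROR events whose date falls in this range
3. Count matching events: 12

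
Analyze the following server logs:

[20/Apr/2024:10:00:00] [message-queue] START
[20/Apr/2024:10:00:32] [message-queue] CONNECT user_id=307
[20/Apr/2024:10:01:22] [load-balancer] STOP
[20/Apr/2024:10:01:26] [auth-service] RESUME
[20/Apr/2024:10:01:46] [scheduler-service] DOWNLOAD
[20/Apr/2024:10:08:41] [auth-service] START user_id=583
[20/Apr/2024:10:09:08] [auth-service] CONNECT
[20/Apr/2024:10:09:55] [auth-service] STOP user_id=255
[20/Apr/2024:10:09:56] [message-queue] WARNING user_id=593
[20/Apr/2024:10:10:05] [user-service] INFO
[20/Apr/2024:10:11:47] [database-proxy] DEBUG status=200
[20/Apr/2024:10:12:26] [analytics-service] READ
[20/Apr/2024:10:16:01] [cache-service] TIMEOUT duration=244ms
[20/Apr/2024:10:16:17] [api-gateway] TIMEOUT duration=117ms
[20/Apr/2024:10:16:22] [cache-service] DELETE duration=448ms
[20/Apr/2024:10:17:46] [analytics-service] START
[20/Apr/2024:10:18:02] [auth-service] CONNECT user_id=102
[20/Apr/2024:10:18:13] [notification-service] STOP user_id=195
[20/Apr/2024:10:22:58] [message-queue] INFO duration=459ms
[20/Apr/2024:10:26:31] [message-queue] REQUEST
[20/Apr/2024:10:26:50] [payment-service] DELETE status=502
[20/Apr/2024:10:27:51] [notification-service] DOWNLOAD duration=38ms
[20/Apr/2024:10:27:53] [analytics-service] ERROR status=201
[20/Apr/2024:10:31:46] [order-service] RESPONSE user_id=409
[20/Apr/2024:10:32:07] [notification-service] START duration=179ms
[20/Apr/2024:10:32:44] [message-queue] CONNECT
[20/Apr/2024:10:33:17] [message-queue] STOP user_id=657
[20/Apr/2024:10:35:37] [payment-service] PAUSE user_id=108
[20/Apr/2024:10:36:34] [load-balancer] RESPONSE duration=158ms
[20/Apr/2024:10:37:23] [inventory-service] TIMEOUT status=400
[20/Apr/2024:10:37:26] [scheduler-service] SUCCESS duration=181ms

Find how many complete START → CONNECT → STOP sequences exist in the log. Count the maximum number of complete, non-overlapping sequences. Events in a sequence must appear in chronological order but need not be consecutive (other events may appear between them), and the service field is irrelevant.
4

To count sequences:

1. Look for pattern: START → CONNECT → STOP
2. Greedily scan the log in chronological order, matching each sequence element in turn (ignoring service)
3. Each time the full pattern completes, increment the count and restart matching from the next event
4. Complete non-overlapping sequences found: 4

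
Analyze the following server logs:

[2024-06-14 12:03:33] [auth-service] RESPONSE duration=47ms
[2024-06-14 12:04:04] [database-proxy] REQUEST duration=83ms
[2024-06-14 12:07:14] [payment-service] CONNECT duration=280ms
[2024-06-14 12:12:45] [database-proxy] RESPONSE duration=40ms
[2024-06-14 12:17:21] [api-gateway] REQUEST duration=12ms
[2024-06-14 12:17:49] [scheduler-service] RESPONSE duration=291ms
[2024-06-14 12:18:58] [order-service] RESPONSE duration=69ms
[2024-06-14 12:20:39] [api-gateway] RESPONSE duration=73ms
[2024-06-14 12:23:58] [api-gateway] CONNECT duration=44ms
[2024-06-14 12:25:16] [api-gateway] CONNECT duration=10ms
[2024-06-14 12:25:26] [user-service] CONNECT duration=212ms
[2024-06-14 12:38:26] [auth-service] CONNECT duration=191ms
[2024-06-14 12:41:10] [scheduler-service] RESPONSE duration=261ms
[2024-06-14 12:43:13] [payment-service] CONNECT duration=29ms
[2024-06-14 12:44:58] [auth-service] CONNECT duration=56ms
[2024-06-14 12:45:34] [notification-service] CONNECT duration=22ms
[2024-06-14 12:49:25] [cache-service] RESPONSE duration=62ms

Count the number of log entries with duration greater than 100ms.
5

To count timeouts:

1. Threshold: 100ms
2. Extract duration from each log entry
3. Count entries where duration > 100
4. Timeout count: 5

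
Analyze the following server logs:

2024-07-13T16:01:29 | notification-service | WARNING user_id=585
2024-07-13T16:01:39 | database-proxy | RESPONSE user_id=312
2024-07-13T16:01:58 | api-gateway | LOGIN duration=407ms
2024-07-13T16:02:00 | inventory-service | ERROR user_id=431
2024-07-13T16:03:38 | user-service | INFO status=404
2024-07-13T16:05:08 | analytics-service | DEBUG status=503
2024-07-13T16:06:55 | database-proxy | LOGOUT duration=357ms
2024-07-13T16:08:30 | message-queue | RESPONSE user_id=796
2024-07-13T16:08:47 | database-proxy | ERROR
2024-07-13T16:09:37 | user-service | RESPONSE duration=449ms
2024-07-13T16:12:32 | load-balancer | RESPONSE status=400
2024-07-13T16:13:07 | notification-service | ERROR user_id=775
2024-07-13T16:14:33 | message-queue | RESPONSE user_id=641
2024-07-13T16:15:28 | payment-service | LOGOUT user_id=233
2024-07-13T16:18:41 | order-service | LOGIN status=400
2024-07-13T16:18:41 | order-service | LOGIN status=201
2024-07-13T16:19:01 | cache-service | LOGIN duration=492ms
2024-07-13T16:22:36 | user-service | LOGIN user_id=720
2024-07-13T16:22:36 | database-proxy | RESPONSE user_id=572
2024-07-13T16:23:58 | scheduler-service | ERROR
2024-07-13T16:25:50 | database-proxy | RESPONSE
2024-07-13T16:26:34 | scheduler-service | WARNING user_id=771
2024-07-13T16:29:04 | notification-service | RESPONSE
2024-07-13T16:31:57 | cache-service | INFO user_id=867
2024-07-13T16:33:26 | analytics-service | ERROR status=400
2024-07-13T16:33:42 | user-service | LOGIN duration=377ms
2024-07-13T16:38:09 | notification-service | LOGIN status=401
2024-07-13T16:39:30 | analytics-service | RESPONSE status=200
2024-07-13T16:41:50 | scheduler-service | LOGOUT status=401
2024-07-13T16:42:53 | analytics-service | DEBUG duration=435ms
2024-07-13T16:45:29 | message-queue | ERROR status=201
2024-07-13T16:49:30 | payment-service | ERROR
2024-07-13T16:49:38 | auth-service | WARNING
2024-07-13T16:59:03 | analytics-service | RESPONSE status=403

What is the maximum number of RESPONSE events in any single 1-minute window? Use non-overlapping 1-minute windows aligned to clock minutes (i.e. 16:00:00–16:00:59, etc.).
1

To find the burst window:

1. Divide the log period into non-overlapping 1-minute windows starting at 16:00
2. Count RESPONSE events in each window
3. Find the window with maximum count
4. Maximum events in a window: 1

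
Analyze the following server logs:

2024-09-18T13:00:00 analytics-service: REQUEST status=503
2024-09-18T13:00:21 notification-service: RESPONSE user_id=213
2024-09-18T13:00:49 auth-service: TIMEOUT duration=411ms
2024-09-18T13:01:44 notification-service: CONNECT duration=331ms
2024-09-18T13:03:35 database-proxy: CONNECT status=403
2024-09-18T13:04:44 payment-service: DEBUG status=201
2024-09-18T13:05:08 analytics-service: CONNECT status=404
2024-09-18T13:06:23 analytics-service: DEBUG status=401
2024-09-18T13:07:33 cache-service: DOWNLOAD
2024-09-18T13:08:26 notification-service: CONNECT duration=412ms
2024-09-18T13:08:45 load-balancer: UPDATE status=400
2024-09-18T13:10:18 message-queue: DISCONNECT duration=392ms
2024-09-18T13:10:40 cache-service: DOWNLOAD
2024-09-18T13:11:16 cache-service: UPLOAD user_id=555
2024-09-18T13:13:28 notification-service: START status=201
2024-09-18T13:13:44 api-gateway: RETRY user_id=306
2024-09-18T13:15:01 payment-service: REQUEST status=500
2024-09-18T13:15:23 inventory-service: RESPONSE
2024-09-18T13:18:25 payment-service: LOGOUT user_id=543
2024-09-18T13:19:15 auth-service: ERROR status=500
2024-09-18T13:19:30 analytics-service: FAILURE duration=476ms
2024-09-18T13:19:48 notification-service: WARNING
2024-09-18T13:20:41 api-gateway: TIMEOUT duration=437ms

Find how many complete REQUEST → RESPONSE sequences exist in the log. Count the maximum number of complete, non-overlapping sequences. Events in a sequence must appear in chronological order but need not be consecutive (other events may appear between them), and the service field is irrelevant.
2

To count sequences:

1. Look for pattern: REQUEST → RESPONSE
2. Greedily scan the log in chronological order, matching each sequence element in turn (ignoring service)
3. Each time the full pattern completes, increment the count and restart matching from the next event
4. Complete non-overlapping sequences found: 2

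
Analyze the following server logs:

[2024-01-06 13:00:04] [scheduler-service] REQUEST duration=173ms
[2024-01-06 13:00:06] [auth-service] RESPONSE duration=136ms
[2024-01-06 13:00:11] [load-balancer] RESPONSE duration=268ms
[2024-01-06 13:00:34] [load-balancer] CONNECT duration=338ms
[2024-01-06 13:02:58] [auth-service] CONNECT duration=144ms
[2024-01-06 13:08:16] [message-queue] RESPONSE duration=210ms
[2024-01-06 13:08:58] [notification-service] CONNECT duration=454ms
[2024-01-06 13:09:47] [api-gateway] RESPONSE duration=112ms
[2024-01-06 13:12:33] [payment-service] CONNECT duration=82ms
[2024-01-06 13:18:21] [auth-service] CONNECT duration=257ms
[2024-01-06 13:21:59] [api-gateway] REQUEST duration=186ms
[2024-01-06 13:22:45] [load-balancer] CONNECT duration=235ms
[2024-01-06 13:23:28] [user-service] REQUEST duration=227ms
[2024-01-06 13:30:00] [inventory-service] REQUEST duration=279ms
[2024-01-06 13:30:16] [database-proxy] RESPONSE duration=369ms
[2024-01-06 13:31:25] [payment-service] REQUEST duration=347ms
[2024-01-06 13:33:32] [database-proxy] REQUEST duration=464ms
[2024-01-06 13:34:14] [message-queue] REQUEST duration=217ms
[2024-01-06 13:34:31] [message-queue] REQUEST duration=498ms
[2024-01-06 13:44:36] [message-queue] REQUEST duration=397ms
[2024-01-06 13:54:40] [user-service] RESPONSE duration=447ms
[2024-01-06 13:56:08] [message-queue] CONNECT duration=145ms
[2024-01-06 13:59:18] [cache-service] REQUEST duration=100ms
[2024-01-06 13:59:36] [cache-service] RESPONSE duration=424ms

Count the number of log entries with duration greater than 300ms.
9

To count timeouts:

1. Threshold: 300ms
2. Extract duration from each log entry
3. Count entries where duration > 300
4. Timeout count: 9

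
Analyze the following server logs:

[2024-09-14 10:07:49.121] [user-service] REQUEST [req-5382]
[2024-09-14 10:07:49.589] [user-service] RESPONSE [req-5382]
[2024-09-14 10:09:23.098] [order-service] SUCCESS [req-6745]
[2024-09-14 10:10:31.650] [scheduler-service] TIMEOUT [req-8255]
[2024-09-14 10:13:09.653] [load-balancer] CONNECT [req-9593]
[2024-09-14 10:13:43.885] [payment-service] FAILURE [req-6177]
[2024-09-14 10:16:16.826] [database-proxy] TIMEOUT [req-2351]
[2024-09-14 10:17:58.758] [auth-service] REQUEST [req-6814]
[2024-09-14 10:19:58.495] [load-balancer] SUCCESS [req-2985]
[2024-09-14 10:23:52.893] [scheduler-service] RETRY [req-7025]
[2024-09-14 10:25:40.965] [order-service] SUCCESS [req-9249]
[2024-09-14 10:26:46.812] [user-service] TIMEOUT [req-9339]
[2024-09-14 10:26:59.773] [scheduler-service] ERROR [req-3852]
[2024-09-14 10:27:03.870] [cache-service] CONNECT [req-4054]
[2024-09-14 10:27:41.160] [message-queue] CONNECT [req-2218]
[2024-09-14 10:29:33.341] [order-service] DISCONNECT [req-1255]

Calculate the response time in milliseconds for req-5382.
468

To calculate latency:

1. Find REQUEST with id req-5382: 2024-09-14 10:07:49.121
2. Find RESPONSE with id req-5382: 2024-09-14 10:07:49.589
3. Latency: 2024-09-14 10:07:49.589 - 2024-09-14 10:07:49.121 = 468ms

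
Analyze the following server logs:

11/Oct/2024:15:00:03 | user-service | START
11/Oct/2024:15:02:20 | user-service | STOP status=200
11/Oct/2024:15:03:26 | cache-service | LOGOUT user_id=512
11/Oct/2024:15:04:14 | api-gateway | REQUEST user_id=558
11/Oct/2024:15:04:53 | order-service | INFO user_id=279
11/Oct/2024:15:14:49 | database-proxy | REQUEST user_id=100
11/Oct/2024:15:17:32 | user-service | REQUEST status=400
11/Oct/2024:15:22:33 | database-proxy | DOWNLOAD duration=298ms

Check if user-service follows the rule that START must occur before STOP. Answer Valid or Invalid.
Valid

To validate ordering:

1. Required order: START → STOP
2. Rule: START must occur before STOP
3. Check actual order of events for user-service
4. Result: Valid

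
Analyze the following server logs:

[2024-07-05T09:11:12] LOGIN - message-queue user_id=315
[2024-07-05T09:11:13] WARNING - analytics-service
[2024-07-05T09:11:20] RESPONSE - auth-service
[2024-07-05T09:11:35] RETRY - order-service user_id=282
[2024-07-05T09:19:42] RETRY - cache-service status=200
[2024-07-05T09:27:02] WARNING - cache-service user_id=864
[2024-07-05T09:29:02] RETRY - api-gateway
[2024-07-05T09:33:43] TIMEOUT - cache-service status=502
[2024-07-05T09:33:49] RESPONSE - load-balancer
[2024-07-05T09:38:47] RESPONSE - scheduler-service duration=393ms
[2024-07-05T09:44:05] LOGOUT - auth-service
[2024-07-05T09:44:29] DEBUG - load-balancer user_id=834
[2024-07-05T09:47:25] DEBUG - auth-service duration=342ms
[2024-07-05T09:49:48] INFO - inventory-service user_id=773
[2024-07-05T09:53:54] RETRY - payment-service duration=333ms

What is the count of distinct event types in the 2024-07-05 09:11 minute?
4

To count unique event types:

1. Filter events in the minute starting at 2024-07-05 09:11
2. Extract event types from matching entries
3. Count unique types: 4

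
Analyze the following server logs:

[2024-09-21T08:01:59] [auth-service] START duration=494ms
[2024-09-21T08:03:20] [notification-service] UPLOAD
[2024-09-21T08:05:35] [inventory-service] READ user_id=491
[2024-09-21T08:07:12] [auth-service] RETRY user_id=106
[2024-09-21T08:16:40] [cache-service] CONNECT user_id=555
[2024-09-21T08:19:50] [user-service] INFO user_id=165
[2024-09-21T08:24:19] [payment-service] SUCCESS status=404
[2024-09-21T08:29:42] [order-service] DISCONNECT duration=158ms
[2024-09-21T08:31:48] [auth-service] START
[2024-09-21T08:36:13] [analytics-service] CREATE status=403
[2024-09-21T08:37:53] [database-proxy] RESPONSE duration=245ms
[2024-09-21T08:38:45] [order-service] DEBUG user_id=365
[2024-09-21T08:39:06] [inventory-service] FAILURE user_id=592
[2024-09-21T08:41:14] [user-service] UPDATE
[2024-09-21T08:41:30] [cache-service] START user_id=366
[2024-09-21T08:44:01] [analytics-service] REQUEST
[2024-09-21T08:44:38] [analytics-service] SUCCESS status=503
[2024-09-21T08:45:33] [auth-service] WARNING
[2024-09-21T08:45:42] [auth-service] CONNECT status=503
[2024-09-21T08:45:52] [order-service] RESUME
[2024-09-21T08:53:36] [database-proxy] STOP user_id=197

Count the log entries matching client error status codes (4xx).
2

To find matching entries:

1. Pattern to match: client error status codes (4xx)
2. Scan each log entry for the pattern
3. Count matches: 2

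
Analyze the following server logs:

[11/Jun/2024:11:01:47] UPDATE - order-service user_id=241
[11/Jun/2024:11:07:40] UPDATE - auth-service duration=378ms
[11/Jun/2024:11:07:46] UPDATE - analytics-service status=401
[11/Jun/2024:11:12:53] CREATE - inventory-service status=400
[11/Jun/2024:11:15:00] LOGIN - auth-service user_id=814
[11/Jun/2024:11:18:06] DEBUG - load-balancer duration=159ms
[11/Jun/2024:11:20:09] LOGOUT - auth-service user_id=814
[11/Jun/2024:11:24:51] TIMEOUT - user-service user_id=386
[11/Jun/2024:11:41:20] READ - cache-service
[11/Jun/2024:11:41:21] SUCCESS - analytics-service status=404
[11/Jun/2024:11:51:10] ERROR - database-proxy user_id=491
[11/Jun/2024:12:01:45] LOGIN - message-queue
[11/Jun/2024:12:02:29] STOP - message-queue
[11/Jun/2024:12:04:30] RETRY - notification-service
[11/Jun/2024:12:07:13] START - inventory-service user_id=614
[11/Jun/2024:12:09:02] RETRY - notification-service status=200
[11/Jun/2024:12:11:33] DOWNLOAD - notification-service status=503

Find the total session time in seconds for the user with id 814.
309

To calculate session duration:

1. Find LOGIN event for user_id=814: 11/Jun/2024:11:15:00
2. Find LOGOUT event for user_id=814: 11/Jun/2024:11:20:09
3. Session duration: 11/Jun/2024:11:20:09 - 11/Jun/2024:11:15:00 = 309 seconds (5 minutes)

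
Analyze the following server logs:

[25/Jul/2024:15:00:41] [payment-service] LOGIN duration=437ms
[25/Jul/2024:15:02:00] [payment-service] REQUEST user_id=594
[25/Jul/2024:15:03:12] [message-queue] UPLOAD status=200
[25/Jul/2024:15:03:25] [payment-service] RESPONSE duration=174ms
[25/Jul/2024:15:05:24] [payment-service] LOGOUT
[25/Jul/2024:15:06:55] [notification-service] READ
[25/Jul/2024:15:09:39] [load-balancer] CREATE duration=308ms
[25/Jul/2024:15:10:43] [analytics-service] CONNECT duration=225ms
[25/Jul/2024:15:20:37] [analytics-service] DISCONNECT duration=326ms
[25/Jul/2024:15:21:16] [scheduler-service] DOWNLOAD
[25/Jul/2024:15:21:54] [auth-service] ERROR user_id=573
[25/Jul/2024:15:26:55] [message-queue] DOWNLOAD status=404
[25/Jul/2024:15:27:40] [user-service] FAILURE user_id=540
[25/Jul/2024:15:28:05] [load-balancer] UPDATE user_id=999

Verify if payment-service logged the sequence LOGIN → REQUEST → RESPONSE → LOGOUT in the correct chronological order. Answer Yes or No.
Yes

To verify sequence order:

1. Find all events in sequence LOGIN → REQUEST → RESPONSE → LOGOUT for payment-service
2. Extract their timestamps
3. Check if timestamps are in ascending order
4. Result: Yes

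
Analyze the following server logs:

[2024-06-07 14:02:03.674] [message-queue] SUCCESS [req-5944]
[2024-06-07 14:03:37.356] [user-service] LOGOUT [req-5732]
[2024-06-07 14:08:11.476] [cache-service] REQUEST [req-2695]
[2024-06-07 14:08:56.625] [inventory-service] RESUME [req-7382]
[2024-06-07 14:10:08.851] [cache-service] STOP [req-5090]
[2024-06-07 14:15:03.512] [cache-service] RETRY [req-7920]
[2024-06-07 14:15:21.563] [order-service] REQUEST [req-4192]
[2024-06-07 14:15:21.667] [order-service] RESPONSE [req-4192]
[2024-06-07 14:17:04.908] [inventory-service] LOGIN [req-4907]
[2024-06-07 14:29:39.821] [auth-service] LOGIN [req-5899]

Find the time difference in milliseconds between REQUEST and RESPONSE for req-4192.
104

To calculate latency:

1. Find REQUEST with id req-4192: 2024-06-07 14:15:21.563
2. Find RESPONSE with id req-4192: 2024-06-07 14:15:21.667
3. Latency: 2024-06-07 14:15:21.667 - 2024-06-07 14:15:21.563 = 104ms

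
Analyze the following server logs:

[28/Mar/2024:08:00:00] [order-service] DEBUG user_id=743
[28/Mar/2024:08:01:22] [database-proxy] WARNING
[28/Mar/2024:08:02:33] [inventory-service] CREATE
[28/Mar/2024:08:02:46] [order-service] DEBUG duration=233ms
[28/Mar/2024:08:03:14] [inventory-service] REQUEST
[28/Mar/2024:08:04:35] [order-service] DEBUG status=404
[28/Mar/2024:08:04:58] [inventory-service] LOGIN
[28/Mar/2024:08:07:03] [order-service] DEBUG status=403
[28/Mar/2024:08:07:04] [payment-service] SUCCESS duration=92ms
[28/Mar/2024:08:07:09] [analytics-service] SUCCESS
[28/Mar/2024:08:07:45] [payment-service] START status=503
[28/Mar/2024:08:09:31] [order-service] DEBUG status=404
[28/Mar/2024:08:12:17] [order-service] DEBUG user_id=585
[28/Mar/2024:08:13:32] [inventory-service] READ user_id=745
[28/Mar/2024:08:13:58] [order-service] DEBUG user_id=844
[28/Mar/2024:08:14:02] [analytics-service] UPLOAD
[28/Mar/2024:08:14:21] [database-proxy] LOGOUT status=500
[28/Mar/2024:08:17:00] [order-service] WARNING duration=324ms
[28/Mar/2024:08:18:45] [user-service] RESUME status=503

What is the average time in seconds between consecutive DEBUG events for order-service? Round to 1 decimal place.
139.7

To calculate average interval:

1. Find all DEBUG events for order-service in order
2. Calculate time gaps between consecutive events
3. Compute mean of gaps: 838 / 6 = 139.7 seconds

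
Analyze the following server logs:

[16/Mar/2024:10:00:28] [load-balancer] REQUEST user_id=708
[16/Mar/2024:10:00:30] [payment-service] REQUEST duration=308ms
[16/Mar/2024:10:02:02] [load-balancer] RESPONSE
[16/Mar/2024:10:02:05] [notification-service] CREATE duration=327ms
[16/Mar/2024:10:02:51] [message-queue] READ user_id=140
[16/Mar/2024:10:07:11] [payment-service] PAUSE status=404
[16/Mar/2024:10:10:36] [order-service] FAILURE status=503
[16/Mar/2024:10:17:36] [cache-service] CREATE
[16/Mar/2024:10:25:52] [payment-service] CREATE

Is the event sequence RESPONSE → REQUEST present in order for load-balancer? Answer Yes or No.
No

To verify sequence order:

1. Find all events in sequence RESPONSE → REQUEST for load-balancer
2. Extract their timestamps
3. Check if timestamps are in ascending order
4. Result: No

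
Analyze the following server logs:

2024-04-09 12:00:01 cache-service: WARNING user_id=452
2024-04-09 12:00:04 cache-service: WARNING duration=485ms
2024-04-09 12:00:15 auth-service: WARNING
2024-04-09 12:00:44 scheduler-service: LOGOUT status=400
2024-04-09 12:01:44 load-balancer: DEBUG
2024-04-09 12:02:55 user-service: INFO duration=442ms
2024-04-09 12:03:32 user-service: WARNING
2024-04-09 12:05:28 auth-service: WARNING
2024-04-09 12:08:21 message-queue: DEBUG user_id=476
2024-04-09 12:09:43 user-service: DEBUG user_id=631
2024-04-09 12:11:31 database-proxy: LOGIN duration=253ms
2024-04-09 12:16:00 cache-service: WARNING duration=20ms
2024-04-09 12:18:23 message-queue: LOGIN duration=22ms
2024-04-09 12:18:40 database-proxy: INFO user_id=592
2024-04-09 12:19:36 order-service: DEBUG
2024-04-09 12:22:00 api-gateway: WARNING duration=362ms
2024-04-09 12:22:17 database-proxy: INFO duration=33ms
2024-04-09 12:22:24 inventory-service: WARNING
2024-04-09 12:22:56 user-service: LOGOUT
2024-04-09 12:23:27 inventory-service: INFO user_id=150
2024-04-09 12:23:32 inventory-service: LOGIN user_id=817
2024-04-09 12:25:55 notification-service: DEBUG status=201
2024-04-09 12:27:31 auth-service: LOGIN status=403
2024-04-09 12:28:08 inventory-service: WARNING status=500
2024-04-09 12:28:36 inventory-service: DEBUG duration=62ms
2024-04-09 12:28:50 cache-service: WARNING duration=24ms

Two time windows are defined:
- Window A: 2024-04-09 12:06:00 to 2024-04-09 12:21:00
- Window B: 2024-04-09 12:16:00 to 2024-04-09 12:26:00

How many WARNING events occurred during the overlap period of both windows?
1

To find overlap events:

1. Window A: 2024-04-09 12:06:00 to 2024-04-09 12:21:00
2. Window B: 2024-04-09 12:16:00 to 2024-04-09 12:26:00
3. Overlap period: 2024-04-09 12:16:00 to 2024-04-09 12:21:00
4. Count WARNING events in overlap: 1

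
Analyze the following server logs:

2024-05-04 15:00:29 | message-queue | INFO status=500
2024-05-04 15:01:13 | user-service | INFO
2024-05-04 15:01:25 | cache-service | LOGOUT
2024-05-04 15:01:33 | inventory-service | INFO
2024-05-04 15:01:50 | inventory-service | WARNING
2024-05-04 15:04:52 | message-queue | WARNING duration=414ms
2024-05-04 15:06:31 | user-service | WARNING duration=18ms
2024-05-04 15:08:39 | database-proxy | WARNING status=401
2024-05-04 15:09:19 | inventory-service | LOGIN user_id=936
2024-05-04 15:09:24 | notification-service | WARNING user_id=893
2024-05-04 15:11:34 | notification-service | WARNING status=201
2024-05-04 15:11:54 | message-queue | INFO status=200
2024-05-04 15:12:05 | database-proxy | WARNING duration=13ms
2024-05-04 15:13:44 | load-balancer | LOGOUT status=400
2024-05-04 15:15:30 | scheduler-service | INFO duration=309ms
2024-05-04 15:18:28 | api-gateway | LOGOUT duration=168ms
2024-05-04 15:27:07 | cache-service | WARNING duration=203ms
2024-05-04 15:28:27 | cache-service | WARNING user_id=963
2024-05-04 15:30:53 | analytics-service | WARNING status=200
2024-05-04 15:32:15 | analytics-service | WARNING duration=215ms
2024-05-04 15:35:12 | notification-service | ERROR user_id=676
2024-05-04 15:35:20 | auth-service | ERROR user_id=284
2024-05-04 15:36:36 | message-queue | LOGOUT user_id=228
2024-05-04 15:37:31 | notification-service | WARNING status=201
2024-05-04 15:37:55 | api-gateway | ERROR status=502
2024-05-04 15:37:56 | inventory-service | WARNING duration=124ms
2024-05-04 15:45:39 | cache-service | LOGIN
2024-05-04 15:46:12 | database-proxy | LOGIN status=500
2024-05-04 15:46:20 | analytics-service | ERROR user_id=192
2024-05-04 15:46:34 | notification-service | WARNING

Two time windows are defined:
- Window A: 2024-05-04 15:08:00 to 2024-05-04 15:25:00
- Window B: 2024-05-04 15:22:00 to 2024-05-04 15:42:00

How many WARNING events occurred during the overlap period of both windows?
0

To find overlap events:

1. Window A: 2024-05-04 15:08:00 to 2024-05-04 15:25:00
2. Window B: 2024-05-04 15:22:00 to 2024-05-04 15:42:00
3. Overlap period: 2024-05-04 15:22:00 to 2024-05-04 15:25:00
4. Count WARNING events in overlap: 0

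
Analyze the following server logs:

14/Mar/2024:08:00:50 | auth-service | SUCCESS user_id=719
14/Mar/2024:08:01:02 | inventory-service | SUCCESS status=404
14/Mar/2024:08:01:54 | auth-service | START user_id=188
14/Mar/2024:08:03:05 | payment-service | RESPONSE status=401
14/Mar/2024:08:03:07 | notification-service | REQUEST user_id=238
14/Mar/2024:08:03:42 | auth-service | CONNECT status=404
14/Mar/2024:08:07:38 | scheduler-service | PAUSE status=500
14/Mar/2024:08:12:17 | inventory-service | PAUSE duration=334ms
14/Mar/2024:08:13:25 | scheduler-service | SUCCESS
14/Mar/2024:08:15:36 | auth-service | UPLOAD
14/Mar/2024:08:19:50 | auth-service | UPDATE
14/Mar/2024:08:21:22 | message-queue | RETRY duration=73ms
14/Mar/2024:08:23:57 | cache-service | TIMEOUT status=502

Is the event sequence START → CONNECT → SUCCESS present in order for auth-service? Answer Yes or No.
No

To verify sequence order:

1. Find all events in sequence START → CONNECT → SUCCESS for auth-service
2. Extract their timestamps
3. Check if timestamps are in ascending order
4. Result: No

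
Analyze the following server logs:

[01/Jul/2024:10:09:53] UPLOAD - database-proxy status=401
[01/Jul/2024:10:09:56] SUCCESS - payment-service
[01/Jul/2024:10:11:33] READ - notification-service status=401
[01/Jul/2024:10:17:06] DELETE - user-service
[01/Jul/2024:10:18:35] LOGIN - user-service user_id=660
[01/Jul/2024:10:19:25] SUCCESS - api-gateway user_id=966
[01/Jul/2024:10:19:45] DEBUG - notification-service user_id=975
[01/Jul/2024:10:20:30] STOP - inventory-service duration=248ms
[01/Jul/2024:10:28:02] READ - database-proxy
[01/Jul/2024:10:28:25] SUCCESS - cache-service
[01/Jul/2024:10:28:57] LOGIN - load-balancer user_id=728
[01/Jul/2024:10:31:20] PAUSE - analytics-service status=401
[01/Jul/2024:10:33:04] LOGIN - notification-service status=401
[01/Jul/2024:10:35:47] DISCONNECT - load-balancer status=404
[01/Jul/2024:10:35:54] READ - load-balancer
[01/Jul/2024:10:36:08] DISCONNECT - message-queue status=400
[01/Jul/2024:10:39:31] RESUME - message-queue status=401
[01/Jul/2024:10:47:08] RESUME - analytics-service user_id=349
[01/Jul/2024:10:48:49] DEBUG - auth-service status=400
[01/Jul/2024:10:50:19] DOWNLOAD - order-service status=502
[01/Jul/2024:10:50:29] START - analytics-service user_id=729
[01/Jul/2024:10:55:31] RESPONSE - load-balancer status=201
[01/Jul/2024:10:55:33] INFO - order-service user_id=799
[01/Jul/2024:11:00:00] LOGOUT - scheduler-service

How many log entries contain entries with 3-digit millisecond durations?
1

To find matching entries:

1. Pattern to match: entries with 3-digit millisecond durations
2. Scan each log entry for the pattern
3. Count matches: 1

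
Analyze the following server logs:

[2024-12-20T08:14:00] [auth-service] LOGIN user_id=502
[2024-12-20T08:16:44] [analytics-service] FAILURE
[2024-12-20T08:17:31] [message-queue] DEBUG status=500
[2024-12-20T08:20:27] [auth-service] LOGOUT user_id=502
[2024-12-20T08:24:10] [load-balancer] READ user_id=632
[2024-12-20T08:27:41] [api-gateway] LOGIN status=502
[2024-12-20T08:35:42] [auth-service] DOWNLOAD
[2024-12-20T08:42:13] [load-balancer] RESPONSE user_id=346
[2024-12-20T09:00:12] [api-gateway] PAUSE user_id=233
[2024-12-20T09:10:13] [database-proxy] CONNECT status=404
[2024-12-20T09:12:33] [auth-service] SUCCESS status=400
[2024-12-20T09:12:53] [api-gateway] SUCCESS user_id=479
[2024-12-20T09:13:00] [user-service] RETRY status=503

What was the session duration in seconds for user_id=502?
387

To calculate session duration:

1. Find LOGIN event for user_id=502: 2024-12-20T08:14:00
2. Find LOGOUT event for user_id=502: 2024-12-20T08:20:27
3. Session duration: 2024-12-20T08:20:27 - 2024-12-20T08:14:00 = 387 seconds (6 minutes)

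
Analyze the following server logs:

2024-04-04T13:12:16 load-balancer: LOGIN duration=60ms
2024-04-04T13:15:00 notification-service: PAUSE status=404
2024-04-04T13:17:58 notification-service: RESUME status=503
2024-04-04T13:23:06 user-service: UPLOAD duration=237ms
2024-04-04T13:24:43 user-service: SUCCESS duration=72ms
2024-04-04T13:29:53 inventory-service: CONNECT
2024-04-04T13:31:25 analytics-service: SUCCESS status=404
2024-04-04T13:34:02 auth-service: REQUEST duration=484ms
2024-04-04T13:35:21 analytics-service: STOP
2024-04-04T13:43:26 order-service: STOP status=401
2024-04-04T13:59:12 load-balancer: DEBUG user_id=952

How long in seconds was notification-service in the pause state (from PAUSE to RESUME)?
178

To calculate state duration:

1. Find PAUSE event for notification-service: 2024-04-04T13:15:00
2. Find RESUME event for notification-service: 2024-04-04T13:17:58
3. Calculate duration: 2024-04-04T13:17:58 - 2024-04-04T13:15:00 = 178 seconds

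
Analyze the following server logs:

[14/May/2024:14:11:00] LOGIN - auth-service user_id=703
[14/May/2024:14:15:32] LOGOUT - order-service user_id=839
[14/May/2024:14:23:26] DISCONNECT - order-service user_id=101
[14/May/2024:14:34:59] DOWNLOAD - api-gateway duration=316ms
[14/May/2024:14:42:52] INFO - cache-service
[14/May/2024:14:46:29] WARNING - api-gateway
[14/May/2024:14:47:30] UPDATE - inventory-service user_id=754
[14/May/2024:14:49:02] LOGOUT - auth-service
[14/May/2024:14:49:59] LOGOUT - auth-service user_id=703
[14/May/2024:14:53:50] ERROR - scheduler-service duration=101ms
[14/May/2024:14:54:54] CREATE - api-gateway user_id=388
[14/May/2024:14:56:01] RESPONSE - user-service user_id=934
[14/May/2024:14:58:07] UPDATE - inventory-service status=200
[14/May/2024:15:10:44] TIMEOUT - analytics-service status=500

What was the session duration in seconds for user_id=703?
2339

To calculate session duration:

1. Find LOGIN event for user_id=703: 14/May/2024:14:11:00
2. Find LOGOUT event for user_id=703: 14/May/2024:14:49:59
3. Session duration: 14/May/2024:14:49:59 - 14/May/2024:14:11:00 = 2339 seconds (38 minutes)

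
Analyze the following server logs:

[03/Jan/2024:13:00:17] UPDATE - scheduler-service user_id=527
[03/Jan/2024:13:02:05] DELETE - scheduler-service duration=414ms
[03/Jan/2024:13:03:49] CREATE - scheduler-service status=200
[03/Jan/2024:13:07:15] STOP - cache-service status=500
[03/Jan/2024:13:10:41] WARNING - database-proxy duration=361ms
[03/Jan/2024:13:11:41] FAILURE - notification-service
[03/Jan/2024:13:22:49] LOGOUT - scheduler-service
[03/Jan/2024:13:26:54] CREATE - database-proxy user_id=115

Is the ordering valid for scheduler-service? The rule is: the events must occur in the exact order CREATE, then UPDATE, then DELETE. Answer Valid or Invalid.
Invalid

To validate ordering:

1. Required order: CREATE → UPDATE → DELETE
2. Rule: the events must occur in the exact order CREATE, then UPDATE, then DELETE
3. Check actual order of events for scheduler-service
4. Result: Invalid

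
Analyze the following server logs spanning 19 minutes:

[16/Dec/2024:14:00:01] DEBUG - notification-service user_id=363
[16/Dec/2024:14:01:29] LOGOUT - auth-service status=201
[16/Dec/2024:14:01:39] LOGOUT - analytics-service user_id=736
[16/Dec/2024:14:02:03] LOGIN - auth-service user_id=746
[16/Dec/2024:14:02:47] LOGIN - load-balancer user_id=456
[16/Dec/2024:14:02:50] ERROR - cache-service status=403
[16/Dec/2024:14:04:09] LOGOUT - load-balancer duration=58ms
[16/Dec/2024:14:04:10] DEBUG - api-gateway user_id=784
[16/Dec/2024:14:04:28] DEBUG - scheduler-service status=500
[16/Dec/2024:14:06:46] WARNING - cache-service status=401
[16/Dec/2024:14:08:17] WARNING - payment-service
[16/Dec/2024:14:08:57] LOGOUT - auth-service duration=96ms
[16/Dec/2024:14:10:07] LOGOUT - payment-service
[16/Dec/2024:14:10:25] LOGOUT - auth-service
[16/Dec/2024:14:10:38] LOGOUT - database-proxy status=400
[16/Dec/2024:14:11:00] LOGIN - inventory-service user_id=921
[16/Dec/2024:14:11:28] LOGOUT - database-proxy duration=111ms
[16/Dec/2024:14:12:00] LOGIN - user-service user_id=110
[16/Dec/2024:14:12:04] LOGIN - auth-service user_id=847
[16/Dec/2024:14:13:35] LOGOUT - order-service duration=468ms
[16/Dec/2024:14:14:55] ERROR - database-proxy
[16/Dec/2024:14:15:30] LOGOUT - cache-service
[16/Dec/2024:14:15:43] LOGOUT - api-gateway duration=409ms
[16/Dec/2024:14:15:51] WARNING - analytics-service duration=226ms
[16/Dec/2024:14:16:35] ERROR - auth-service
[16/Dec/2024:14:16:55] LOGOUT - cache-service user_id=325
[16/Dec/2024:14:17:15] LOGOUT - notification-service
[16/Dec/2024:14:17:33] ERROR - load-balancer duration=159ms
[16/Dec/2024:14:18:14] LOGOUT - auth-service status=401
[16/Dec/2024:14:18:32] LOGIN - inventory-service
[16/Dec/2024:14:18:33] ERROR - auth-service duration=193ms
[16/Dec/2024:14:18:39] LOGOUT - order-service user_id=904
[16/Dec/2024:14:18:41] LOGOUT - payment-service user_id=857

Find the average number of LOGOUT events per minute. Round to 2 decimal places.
0.84

To calculate the rate:

1. Count total LOGOUT events: 16
2. Total time period: 19 minutes
3. Rate = 16 / 19 = 0.84 events per minute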